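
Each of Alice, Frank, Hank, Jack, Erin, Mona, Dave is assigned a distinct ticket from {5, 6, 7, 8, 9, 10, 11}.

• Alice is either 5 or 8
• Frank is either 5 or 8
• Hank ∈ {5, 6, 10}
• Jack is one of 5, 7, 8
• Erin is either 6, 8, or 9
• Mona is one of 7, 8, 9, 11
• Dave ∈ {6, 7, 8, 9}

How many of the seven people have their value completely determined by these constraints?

The 7 variables draw from only 7 values {5, 6, 7, 8, 9, 10, 11}, so each is used; only Hank can be 10, hence Hank = 10.
The 6 still-open variables together cover exactly {5, 6, 7, 8, 9, 11} — 6 values for 6 variables — and 11 appears only in Mona's list, so Mona = 11.
Alice and Frank share exactly the 2 values {5, 8}; by pigeonhole those values go to them, so strike 5, 8 from Jack, Erin, Dave.
Jack's domain is down to {7}, so Jack = 7. Strike 7 from Dave.
Determined: Hank=10, Jack=7, Mona=11. The other people each still have more than one consistent value. That makes 3.

3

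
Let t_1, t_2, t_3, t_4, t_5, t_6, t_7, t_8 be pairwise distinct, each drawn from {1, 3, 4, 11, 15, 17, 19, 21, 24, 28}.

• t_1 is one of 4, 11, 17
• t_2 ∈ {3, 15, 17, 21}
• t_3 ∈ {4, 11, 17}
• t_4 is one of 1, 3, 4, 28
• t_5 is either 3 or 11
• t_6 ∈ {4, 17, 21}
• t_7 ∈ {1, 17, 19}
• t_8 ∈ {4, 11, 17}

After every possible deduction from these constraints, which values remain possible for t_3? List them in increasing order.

The 3 variables t_1, t_3, t_8 are confined to {4, 11, 17}, which locks those values in; drop them from t_2, t_4, t_5, t_6, t_7.
t_5 must be 3 (only option left). Eliminate 3 elsewhere: t_2, t_4.
t_6's domain is down to {21}, so t_6 = 21. Remove 21 from t_2.
That leaves t_2 = 15.
No further eliminations apply; t_3 can still be any of 4, 11, 17.

4, 11, 17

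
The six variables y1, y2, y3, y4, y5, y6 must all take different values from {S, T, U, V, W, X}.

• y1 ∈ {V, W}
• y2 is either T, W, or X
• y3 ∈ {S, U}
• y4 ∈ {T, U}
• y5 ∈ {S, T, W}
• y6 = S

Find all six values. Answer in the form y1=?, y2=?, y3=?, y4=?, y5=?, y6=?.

y1=V, y2=X, y3=U, y4=T, y5=W, y6=S

y6 must be S (only option left). Strike S from y3, y5.
y3's domain is down to {U}, so y3 = U. Strike U from y4.
y4 has just one choice, so y4 = T. Remove T from y2, y5.
y5's domain is down to {W}, so y5 = W. Eliminate W elsewhere: y1, y2.
y1's domain is down to {V}, so y1 = V.
That leaves y2 = X.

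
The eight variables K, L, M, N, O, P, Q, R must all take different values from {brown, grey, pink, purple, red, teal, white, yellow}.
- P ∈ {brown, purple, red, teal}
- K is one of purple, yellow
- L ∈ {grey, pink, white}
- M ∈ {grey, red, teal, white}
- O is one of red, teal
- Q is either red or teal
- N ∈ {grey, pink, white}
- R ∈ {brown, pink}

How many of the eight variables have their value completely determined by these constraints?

The 8 variables draw from only 8 values {brown, grey, pink, purple, red, teal, white, yellow}, so each is used; only K can be yellow, hence K = yellow.
The 7 still-open variables together cover exactly {brown, grey, pink, purple, red, teal, white} — 7 values for 7 variables — and purple appears only in P's list, so P = purple.
Among the 6 still-open variables, brown fits only R (and all 6 values in {brown, grey, pink, red, teal, white} must be used), so R = brown.
The 2 variables O and Q are confined to {red, teal}, which locks those values in; drop them from M.
Determined: K=yellow, P=purple, R=brown. The other variables each still have more than one consistent value. That makes 3.

3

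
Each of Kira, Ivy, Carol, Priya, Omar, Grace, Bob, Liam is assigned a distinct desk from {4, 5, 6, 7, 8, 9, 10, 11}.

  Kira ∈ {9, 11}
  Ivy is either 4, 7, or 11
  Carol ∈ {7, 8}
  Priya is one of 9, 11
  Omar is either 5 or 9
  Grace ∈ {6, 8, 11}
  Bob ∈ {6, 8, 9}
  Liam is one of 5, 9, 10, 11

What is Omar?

Among the 8 variables, 4 fits only Ivy (and all 8 values in {4, 5, 6, 7, 8, 9, 10, 11} must be used), so Ivy = 4.
The 7 still-open variables together cover exactly {5, 6, 7, 8, 9, 10, 11} — 7 values for 7 variables — and 7 appears only in Carol's list, so Carol = 7.
The 6 still-open variables draw from only 6 values {5, 6, 8, 9, 10, 11}, so each is used; only Liam can be 10, hence Liam = 10.
The 5 still-open variables together cover exactly {5, 6, 8, 9, 11} — 5 values for 5 variables — and 5 appears only in Omar's list, so Omar = 5.

5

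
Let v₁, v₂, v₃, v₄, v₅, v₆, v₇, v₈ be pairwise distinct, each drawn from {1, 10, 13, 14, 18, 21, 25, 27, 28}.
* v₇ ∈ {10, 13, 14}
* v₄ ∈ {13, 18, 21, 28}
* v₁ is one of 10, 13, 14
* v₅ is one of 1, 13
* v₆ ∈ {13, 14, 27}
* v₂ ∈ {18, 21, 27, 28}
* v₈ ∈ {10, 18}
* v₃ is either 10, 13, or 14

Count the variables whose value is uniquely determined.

The 8 variables together cover exactly {1, 10, 13, 14, 18, 21, 27, 28} — 8 values for 8 variables — and 1 appears only in v₅'s list, so v₅ = 1.
v₁, v₃, v₇ between them cover only {10, 13, 14} — a naked triple. Remove those values from v₄, v₆, v₈.
v₆ must be 27 (only option left). So v₂ can't be 27.
v₈'s domain is down to {18}, so v₈ = 18. Remove 18 from v₂, v₄.
Determined: v₅=1, v₆=27, v₈=18. The other variables each still have more than one consistent value. That makes 3.

3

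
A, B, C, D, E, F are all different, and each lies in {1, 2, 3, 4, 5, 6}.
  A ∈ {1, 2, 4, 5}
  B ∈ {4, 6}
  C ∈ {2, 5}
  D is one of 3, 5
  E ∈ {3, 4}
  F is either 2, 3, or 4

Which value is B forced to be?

6

The 6 variables draw from only 6 values {1, 2, 3, 4, 5, 6}, so each is used; only A can be 1, hence A = 1.
Among the 5 still-open variables, 6 fits only B (and all 5 values in {2, 3, 4, 5, 6} must be used), so B = 6.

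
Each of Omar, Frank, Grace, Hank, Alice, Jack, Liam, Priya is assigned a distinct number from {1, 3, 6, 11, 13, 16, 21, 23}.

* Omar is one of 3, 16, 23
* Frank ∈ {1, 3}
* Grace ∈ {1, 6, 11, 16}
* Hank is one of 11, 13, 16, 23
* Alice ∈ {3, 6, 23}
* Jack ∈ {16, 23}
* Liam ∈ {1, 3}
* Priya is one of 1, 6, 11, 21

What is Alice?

6

The 8 variables draw from only 8 values {1, 3, 6, 11, 13, 16, 21, 23}, so each is used; only Hank can be 13, hence Hank = 13.
The 7 still-open variables draw from only 7 values {1, 3, 6, 11, 16, 21, 23}, so each is used; only Priya can be 21, hence Priya = 21.
The 6 still-open variables together cover exactly {1, 3, 6, 11, 16, 23} — 6 values for 6 variables — and 11 appears only in Grace's list, so Grace = 11.
Among the 5 still-open variables, 6 fits only Alice (and all 5 values in {1, 3, 6, 16, 23} must be used), so Alice = 6.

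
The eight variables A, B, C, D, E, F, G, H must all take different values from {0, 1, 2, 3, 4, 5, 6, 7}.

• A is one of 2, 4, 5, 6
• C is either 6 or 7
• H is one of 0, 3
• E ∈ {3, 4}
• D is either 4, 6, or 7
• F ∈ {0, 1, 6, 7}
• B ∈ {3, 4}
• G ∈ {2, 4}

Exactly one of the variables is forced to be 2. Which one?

The 8 variables draw from only 8 values {0, 1, 2, 3, 4, 5, 6, 7}, so each is used; only F can be 1, hence F = 1.
Among the 7 still-open variables, 0 fits only H (and all 7 values in {0, 2, 3, 4, 5, 6, 7} must be used), so H = 0.
The 6 still-open variables draw from only 6 values {2, 3, 4, 5, 6, 7}, so each is used; only A can be 5, hence A = 5.
The 5 still-open variables together cover exactly {2, 3, 4, 6, 7} — 5 values for 5 variables — and 2 appears only in G's list, so G = 2.

G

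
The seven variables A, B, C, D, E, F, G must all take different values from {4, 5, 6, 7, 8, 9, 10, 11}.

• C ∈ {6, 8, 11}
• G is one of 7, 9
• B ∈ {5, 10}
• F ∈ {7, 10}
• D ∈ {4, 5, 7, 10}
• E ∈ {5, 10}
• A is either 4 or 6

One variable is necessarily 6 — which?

The 2 variables B and E are confined to {5, 10}, which locks those values in; drop them from D, F.
That leaves F = 7. So D, G can't be 7.
G's domain is down to {9}, so G = 9.
D has just one choice, so D = 4. Strike 4 from A.
So 6 goes to A.

A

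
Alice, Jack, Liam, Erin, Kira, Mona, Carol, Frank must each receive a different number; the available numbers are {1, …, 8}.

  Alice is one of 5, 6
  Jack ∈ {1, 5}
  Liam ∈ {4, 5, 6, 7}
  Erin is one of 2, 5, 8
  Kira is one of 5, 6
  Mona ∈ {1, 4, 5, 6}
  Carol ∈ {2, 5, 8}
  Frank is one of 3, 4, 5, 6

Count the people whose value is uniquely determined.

The 8 variables together cover exactly {1, 2, 3, 4, 5, 6, 7, 8} — 8 values for 8 variables — and 3 appears only in Frank's list, so Frank = 3.
Among the 7 still-open variables, 7 fits only Liam (and all 7 values in {1, 2, 4, 5, 6, 7, 8} must be used), so Liam = 7.
The 6 still-open variables draw from only 6 values {1, 2, 4, 5, 6, 8}, so each is used; only Mona can be 4, hence Mona = 4.
Among the 5 still-open variables, 1 fits only Jack (and all 5 values in {1, 2, 5, 6, 8} must be used), so Jack = 1.
Alice and Kira between them cover only {5, 6} — a naked pair. Remove those values from Erin, Carol.
Determined: Jack=1, Liam=7, Mona=4, Frank=3. The other people each still have more than one consistent value. That makes 4.

4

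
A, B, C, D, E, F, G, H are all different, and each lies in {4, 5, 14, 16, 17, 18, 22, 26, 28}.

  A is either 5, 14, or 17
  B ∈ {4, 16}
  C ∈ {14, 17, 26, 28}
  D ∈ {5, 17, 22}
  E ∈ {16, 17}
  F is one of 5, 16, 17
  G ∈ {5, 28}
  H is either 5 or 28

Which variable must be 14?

Among the 8 variables, 4 fits only B (and all 8 values in {4, 5, 14, 16, 17, 22, 26, 28} must be used), so B = 4.
Among the 7 still-open variables, 22 fits only D (and all 7 values in {5, 14, 16, 17, 22, 26, 28} must be used), so D = 22.
Among the 6 still-open variables, 26 fits only C (and all 6 values in {5, 14, 16, 17, 26, 28} must be used), so C = 26.
The 5 still-open variables draw from only 5 values {5, 14, 16, 17, 28}, so each is used; only A can be 14, hence A = 14.

A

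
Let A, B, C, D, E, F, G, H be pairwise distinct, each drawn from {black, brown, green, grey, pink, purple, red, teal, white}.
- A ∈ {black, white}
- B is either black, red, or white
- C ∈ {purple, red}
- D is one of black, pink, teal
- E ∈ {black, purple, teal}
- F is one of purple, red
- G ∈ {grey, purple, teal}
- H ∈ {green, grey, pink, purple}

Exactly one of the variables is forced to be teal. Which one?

Among the 8 variables, green fits only H (and all 8 values in {black, green, grey, pink, purple, red, teal, white} must be used), so H = green.
Among the 7 still-open variables, grey fits only G (and all 7 values in {black, grey, pink, purple, red, teal, white} must be used), so G = grey.
The 6 still-open variables draw from only 6 values {black, pink, purple, red, teal, white}, so each is used; only D can be pink, hence D = pink.
The 5 still-open variables together cover exactly {black, purple, red, teal, white} — 5 values for 5 variables — and teal appears only in E's list, so E = teal.

E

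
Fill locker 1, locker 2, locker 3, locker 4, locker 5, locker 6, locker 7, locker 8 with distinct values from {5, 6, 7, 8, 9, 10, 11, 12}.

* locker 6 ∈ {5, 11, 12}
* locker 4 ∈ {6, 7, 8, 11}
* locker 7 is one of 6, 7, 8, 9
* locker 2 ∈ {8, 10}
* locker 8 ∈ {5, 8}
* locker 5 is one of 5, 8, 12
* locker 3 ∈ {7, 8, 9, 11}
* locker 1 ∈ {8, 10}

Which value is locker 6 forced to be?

locker 1 and locker 2 share exactly the 2 values {8, 10}; by pigeonhole those values go to them, so strike 8, 10 from locker 3, locker 4, locker 5, locker 7, locker 8.
locker 8 must be 5 (only option left). So locker 5, locker 6 can't be 5.
locker 5 must be 12 (only option left). Strike 12 from locker 6.
So locker 6 = 11.

11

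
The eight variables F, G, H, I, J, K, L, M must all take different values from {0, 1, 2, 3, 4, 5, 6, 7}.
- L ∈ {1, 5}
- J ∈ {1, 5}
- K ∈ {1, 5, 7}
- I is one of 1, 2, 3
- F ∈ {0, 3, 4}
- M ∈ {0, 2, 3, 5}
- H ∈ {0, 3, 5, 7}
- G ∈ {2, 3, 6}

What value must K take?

7

Among the 8 variables, 4 fits only F (and all 8 values in {0, 1, 2, 3, 4, 5, 6, 7} must be used), so F = 4.
The 7 still-open variables draw from only 7 values {0, 1, 2, 3, 5, 6, 7}, so each is used; only G can be 6, hence G = 6.
The 2 variables J and L are confined to {1, 5}, which locks those values in; drop them from H, I, K, M.
So K = 7.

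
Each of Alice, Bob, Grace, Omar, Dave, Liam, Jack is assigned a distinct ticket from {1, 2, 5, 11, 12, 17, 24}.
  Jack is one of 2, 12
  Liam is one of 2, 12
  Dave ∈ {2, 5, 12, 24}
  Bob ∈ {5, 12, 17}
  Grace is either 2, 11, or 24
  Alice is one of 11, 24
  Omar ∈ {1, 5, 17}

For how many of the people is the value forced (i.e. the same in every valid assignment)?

Among the 7 variables, 1 fits only Omar (and all 7 values in {1, 2, 5, 11, 12, 17, 24} must be used), so Omar = 1.
The 6 still-open variables together cover exactly {2, 5, 11, 12, 17, 24} — 6 values for 6 variables — and 17 appears only in Bob's list, so Bob = 17.
The 5 still-open variables draw from only 5 values {2, 5, 11, 12, 24}, so each is used; only Dave can be 5, hence Dave = 5.
Liam and Jack share exactly the 2 values {2, 12}; by pigeonhole those values go to them, so strike 2, 12 from Grace.
Determined: Bob=17, Omar=1, Dave=5. The other people each still have more than one consistent value. That makes 3.

3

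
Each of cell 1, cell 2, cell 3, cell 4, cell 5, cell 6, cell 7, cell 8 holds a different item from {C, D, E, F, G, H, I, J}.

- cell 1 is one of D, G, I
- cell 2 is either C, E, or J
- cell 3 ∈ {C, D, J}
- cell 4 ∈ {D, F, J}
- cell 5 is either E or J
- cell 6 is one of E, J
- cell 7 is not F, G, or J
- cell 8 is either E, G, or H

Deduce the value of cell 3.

D

The 8 variables draw from only 8 values {C, D, E, F, G, H, I, J}, so each is used; only cell 4 can be F, hence cell 4 = F.
cell 5 and cell 6 share exactly the 2 values {E, J}; by pigeonhole those values go to them, so strike E, J from cell 2, cell 3, cell 7, cell 8.
cell 2 has just one choice, so cell 2 = C. So cell 3, cell 7 can't be C.
So cell 3 = D.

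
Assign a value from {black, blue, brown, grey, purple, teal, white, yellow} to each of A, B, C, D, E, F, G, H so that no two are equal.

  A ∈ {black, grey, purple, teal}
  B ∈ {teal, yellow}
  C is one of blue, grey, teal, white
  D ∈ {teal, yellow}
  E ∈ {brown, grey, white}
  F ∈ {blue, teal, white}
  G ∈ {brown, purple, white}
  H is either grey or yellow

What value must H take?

grey

The 8 variables together cover exactly {black, blue, brown, grey, purple, teal, white, yellow} — 8 values for 8 variables — and black appears only in A's list, so A = black.
Among the 7 still-open variables, purple fits only G (and all 7 values in {blue, brown, grey, purple, teal, white, yellow} must be used), so G = purple.
Among the 6 still-open variables, brown fits only E (and all 6 values in {blue, brown, grey, teal, white, yellow} must be used), so E = brown.
B and D share exactly the 2 values {teal, yellow}; by pigeonhole those values go to them, so strike teal, yellow from C, F, H.
So H = grey.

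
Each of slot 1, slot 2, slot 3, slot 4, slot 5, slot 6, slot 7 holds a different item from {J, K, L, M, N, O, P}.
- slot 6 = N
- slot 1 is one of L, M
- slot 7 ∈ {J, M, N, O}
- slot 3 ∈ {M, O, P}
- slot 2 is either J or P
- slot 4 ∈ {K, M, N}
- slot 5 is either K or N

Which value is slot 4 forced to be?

slot 6 must be N (only option left). Strike N from slot 4, slot 5, slot 7.
slot 5's domain is down to {K}, so slot 5 = K. So slot 4 can't be K.
So slot 4 = M.

M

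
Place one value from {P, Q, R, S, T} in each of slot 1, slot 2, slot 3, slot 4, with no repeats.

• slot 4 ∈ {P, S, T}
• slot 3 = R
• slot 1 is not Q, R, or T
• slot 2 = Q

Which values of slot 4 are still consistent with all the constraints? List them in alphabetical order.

slot 2 has just one choice, so slot 2 = Q.
That leaves slot 3 = R.
No further eliminations apply; slot 4 can still be any of P, S, T.

P, S, T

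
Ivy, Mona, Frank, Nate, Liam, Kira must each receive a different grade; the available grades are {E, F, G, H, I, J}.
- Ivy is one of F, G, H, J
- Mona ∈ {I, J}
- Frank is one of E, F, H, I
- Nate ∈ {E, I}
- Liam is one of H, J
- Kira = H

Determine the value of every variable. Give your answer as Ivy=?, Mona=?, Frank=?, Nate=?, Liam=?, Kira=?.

Ivy=G, Mona=I, Frank=F, Nate=E, Liam=J, Kira=H

Kira has just one choice, so Kira = H. Eliminate H elsewhere: Ivy, Frank, Liam.
Liam must be J (only option left). So Ivy, Mona can't be J.
Mona's domain is down to {I}, so Mona = I. Strike I from Frank, Nate.
Nate's domain is down to {E}, so Nate = E. So Frank can't be E.
That leaves Frank = F. Remove F from Ivy.
Ivy's domain is down to {G}, so Ivy = G.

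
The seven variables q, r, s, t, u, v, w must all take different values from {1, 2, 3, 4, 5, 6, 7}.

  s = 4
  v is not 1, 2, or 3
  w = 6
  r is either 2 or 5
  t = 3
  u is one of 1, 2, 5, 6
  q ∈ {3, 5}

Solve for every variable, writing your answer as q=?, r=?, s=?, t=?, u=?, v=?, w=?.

q=5, r=2, s=4, t=3, u=1, v=7, w=6

s has just one choice, so s = 4. Remove 4 from v.
t has just one choice, so t = 3. So q can't be 3.
w must be 6 (only option left). Remove 6 from u, v.
q's domain is down to {5}, so q = 5. Remove 5 from r, u, v.
r has just one choice, so r = 2. So u can't be 2.
That leaves u = 1.
That leaves v = 7.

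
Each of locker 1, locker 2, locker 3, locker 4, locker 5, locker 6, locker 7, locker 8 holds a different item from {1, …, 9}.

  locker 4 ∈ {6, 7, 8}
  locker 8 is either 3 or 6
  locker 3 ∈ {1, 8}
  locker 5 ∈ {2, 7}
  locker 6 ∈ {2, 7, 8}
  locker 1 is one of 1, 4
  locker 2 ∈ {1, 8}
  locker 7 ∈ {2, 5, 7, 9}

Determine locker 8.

locker 2 and locker 3 share exactly the 2 values {1, 8}; by pigeonhole those values go to them, so strike 1, 8 from locker 1, locker 4, locker 6.
locker 1 has just one choice, so locker 1 = 4.
The 2 variables locker 5 and locker 6 are confined to {2, 7}, which locks those values in; drop them from locker 4, locker 7.
That leaves locker 4 = 6. So locker 8 can't be 6.
So locker 8 = 3.

3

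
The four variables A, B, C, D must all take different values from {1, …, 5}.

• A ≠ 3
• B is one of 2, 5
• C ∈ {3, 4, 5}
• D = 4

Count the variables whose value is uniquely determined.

1

D must be 4 (only option left). Strike 4 from A, C.
Determined: D=4. The other variables each still have more than one consistent value. That makes 1.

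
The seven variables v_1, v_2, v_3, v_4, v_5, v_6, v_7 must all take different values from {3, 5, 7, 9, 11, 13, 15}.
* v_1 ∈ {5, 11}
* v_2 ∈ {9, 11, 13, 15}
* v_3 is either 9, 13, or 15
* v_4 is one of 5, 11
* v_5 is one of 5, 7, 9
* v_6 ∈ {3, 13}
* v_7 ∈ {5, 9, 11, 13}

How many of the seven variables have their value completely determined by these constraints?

2

The 7 variables draw from only 7 values {3, 5, 7, 9, 11, 13, 15}, so each is used; only v_6 can be 3, hence v_6 = 3.
The 6 still-open variables draw from only 6 values {5, 7, 9, 11, 13, 15}, so each is used; only v_5 can be 7, hence v_5 = 7.
The 2 variables v_1 and v_4 are confined to {5, 11}, which locks those values in; drop them from v_2, v_7.
Determined: v_5=7, v_6=3. The other variables each still have more than one consistent value. That makes 2.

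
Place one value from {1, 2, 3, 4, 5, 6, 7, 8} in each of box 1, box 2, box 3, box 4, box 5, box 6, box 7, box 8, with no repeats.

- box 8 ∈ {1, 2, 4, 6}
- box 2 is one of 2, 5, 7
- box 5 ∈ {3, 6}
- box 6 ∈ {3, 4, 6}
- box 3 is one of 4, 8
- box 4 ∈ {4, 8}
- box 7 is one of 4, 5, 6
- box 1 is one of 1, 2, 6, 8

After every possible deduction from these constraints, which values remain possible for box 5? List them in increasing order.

3, 6

The 8 variables together cover exactly {1, 2, 3, 4, 5, 6, 7, 8} — 8 values for 8 variables — and 7 appears only in box 2's list, so box 2 = 7.
Among the 7 still-open variables, 5 fits only box 7 (and all 7 values in {1, 2, 3, 4, 5, 6, 8} must be used), so box 7 = 5.
box 3 and box 4 between them cover only {4, 8} — a naked pair. Remove those values from box 1, box 6, box 8.
The 2 variables box 5 and box 6 are confined to {3, 6}, which locks those values in; drop them from box 1, box 8.
No further eliminations apply; box 5 can still be any of 3, 6.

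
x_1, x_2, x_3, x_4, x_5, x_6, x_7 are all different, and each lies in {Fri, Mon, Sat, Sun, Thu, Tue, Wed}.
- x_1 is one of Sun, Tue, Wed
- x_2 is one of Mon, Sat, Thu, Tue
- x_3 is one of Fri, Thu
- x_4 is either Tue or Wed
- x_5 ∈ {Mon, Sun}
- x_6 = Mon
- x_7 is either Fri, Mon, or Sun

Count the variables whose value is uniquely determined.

5

x_6's domain is down to {Mon}, so x_6 = Mon. So x_2, x_5, x_7 can't be Mon.
x_5's domain is down to {Sun}, so x_5 = Sun. Remove Sun from x_1, x_7.
x_7's domain is down to {Fri}, so x_7 = Fri. Eliminate Fri elsewhere: x_3.
x_3 must be Thu (only option left). Eliminate Thu elsewhere: x_2.
The 3 still-open variables together cover exactly {Sat, Tue, Wed} — 3 values for 3 variables — and Sat appears only in x_2's list, so x_2 = Sat.
Determined: x_2=Sat, x_3=Thu, x_5=Sun, x_6=Mon, x_7=Fri. The other variables each still have more than one consistent value. That makes 5.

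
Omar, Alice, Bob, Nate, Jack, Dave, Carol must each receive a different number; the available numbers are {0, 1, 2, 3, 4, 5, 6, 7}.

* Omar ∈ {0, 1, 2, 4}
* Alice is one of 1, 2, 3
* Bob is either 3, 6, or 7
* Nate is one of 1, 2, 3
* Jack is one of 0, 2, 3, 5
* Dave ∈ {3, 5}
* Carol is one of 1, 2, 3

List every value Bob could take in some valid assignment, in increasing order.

6, 7

Alice, Nate, Carol share exactly the 3 values {1, 2, 3}; by pigeonhole those values go to them, so strike 1, 2, 3 from Omar, Bob, Jack, Dave.
Dave's domain is down to {5}, so Dave = 5. Strike 5 from Jack.
Jack's domain is down to {0}, so Jack = 0. Eliminate 0 elsewhere: Omar.
Omar has just one choice, so Omar = 4.
No further eliminations apply; Bob can still be any of 6, 7.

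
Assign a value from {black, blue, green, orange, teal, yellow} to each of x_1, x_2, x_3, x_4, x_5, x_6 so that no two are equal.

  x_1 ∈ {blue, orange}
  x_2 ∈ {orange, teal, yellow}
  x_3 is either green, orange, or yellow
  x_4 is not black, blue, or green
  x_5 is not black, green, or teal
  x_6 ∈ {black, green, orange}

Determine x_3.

Among the 6 variables, black fits only x_6 (and all 6 values in {black, blue, green, orange, teal, yellow} must be used), so x_6 = black.
The 5 still-open variables together cover exactly {blue, green, orange, teal, yellow} — 5 values for 5 variables — and green appears only in x_3's list, so x_3 = green.

green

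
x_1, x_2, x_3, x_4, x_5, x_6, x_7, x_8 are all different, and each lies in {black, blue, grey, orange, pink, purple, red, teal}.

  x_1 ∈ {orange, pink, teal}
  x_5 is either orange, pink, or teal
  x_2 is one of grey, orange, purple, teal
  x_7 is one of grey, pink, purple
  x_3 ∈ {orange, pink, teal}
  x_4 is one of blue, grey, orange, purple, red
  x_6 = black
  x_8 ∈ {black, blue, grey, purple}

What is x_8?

x_6 has just one choice, so x_6 = black. Eliminate black elsewhere: x_8.
The 7 still-open variables draw from only 7 values {blue, grey, orange, pink, purple, red, teal}, so each is used; only x_4 can be red, hence x_4 = red.
Among the 6 still-open variables, blue fits only x_8 (and all 6 values in {blue, grey, orange, pink, purple, teal} must be used), so x_8 = blue.

blue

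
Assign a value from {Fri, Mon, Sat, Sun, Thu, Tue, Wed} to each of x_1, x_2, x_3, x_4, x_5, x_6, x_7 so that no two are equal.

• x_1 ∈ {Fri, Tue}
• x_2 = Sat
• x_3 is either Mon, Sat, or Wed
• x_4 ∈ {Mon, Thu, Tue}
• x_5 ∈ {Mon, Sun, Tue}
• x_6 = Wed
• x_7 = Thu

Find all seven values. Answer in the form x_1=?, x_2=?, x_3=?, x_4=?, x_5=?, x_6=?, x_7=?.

x_2 has just one choice, so x_2 = Sat. Eliminate Sat elsewhere: x_3.
x_6 must be Wed (only option left). Remove Wed from x_3.
x_7's domain is down to {Thu}, so x_7 = Thu. So x_4 can't be Thu.
x_3 must be Mon (only option left). Strike Mon from x_4, x_5.
That leaves x_4 = Tue. Strike Tue from x_1, x_5.
That leaves x_5 = Sun.
x_1 has just one choice, so x_1 = Fri.

x_1=Fri, x_2=Sat, x_3=Mon, x_4=Tue, x_5=Sun, x_6=Wed, x_7=Thu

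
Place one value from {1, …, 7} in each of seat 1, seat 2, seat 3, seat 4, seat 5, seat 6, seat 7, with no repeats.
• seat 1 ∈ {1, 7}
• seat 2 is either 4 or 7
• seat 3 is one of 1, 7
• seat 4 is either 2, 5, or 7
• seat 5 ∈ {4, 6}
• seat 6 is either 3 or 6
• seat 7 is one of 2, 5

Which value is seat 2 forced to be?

The 7 variables together cover exactly {1, 2, 3, 4, 5, 6, 7} — 7 values for 7 variables — and 3 appears only in seat 6's list, so seat 6 = 3.
The 6 still-open variables draw from only 6 values {1, 2, 4, 5, 6, 7}, so each is used; only seat 5 can be 6, hence seat 5 = 6.
The 5 still-open variables draw from only 5 values {1, 2, 4, 5, 7}, so each is used; only seat 2 can be 4, hence seat 2 = 4.

4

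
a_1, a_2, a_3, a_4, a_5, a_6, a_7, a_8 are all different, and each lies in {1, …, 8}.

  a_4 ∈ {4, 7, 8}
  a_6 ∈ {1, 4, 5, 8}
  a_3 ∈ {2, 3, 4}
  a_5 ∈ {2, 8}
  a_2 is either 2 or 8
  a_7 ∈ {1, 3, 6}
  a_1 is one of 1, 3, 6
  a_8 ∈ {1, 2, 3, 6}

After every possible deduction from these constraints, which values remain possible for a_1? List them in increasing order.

1, 3, 6

Among the 8 variables, 5 fits only a_6 (and all 8 values in {1, 2, 3, 4, 5, 6, 7, 8} must be used), so a_6 = 5.
The 7 still-open variables together cover exactly {1, 2, 3, 4, 6, 7, 8} — 7 values for 7 variables — and 7 appears only in a_4's list, so a_4 = 7.
The 6 still-open variables together cover exactly {1, 2, 3, 4, 6, 8} — 6 values for 6 variables — and 4 appears only in a_3's list, so a_3 = 4.
a_2 and a_5 between them cover only {2, 8} — a naked pair. Remove those values from a_8.
No further eliminations apply; a_1 can still be any of 1, 3, 6.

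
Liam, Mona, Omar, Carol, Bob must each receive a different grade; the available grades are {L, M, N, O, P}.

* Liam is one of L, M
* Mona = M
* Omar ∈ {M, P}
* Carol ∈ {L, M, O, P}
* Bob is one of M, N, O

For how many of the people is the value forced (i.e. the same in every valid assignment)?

Mona's domain is down to {M}, so Mona = M. Eliminate M elsewhere: Liam, Omar, Carol, Bob.
Omar's domain is down to {P}, so Omar = P. Remove P from Carol.
Liam's domain is down to {L}, so Liam = L. Eliminate L elsewhere: Carol.
Carol's domain is down to {O}, so Carol = O. Strike O from Bob.
Bob has just one choice, so Bob = N.
Every person is fixed: Liam=L, Mona=M, Omar=P, Carol=O, Bob=N. That makes 5.

5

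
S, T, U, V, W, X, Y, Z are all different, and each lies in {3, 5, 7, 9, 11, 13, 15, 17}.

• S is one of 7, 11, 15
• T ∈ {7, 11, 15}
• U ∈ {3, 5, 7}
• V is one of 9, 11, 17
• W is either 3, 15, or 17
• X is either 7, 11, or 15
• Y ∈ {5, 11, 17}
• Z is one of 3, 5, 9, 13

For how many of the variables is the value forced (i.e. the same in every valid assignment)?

The 8 variables draw from only 8 values {3, 5, 7, 9, 11, 13, 15, 17}, so each is used; only Z can be 13, hence Z = 13.
Among the 7 still-open variables, 9 fits only V (and all 7 values in {3, 5, 7, 9, 11, 15, 17} must be used), so V = 9.
S, T, X between them cover only {7, 11, 15} — a naked triple. Remove those values from U, W, Y.
Determined: V=9, Z=13. The other variables each still have more than one consistent value. That makes 2.

2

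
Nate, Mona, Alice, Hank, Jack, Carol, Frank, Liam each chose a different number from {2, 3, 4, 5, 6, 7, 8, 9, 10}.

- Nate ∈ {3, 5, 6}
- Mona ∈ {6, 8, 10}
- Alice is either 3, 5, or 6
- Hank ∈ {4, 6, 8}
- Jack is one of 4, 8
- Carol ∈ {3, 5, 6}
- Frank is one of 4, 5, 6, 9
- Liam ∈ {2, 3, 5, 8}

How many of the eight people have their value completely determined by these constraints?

The 8 variables together cover exactly {2, 3, 4, 5, 6, 8, 9, 10} — 8 values for 8 variables — and 2 appears only in Liam's list, so Liam = 2.
The 7 still-open variables together cover exactly {3, 4, 5, 6, 8, 9, 10} — 7 values for 7 variables — and 9 appears only in Frank's list, so Frank = 9.
The 6 still-open variables draw from only 6 values {3, 4, 5, 6, 8, 10}, so each is used; only Mona can be 10, hence Mona = 10.
Nate, Alice, Carol between them cover only {3, 5, 6} — a naked triple. Remove those values from Hank.
Determined: Mona=10, Frank=9, Liam=2. The other people each still have more than one consistent value. That makes 3.

3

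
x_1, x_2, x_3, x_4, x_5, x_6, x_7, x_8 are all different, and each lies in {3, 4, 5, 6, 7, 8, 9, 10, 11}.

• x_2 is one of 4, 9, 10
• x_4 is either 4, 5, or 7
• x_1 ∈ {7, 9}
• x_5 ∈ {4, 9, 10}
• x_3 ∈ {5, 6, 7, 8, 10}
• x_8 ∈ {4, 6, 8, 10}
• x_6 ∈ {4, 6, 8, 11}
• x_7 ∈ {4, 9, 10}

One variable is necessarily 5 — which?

Among the 8 variables, 11 fits only x_6 (and all 8 values in {4, 5, 6, 7, 8, 9, 10, 11} must be used), so x_6 = 11.
x_2, x_5, x_7 between them cover only {4, 9, 10} — a naked triple. Remove those values from x_1, x_3, x_4, x_8.
x_1's domain is down to {7}, so x_1 = 7. Eliminate 7 elsewhere: x_3, x_4.
So 5 goes to x_4.

x_4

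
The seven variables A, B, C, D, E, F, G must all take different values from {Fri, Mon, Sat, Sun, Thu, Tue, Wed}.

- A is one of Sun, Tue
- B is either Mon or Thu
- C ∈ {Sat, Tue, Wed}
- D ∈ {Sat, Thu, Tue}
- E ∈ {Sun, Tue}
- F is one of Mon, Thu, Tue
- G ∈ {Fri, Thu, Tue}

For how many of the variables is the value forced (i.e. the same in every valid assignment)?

The 7 variables draw from only 7 values {Fri, Mon, Sat, Sun, Thu, Tue, Wed}, so each is used; only G can be Fri, hence G = Fri.
The 6 still-open variables together cover exactly {Mon, Sat, Sun, Thu, Tue, Wed} — 6 values for 6 variables — and Wed appears only in C's list, so C = Wed.
Among the 5 still-open variables, Sat fits only D (and all 5 values in {Mon, Sat, Sun, Thu, Tue} must be used), so D = Sat.
The 2 variables A and E are confined to {Sun, Tue}, which locks those values in; drop them from F.
Determined: C=Wed, D=Sat, G=Fri. The other variables each still have more than one consistent value. That makes 3.

3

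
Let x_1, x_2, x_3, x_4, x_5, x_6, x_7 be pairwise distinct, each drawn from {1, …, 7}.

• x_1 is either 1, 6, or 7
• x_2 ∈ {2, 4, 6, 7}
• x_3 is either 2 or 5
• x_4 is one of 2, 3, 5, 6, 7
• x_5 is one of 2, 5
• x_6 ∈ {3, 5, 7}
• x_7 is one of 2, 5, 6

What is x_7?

6

The 7 variables draw from only 7 values {1, 2, 3, 4, 5, 6, 7}, so each is used; only x_1 can be 1, hence x_1 = 1.
The 6 still-open variables together cover exactly {2, 3, 4, 5, 6, 7} — 6 values for 6 variables — and 4 appears only in x_2's list, so x_2 = 4.
x_3 and x_5 between them cover only {2, 5} — a naked pair. Remove those values from x_4, x_6, x_7.
So x_7 = 6.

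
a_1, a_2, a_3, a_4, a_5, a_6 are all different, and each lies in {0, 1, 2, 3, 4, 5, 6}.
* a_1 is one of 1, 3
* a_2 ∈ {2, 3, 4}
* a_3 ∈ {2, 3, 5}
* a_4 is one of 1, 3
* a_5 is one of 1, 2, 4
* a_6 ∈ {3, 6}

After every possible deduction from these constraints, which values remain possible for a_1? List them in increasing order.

Among the 6 variables, 5 fits only a_3 (and all 6 values in {1, 2, 3, 4, 5, 6} must be used), so a_3 = 5.
The 5 still-open variables draw from only 5 values {1, 2, 3, 4, 6}, so each is used; only a_6 can be 6, hence a_6 = 6.
a_1 and a_4 between them cover only {1, 3} — a naked pair. Remove those values from a_2, a_5.
No further eliminations apply; a_1 can still be any of 1, 3.

1, 3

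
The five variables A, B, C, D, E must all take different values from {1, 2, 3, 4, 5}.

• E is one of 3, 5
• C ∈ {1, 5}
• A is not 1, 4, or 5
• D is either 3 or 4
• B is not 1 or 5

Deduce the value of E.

5

Among the 5 variables, 1 fits only C (and all 5 values in {1, 2, 3, 4, 5} must be used), so C = 1.
The 4 still-open variables together cover exactly {2, 3, 4, 5} — 4 values for 4 variables — and 5 appears only in E's list, so E = 5.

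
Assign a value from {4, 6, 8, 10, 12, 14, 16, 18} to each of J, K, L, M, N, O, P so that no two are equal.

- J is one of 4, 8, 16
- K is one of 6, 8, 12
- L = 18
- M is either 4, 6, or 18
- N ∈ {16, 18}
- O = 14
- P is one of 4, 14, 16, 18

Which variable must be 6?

M

L has just one choice, so L = 18. Remove 18 from M, N, P.
N must be 16 (only option left). Eliminate 16 elsewhere: J, P.
O's domain is down to {14}, so O = 14. Eliminate 14 elsewhere: P.
P must be 4 (only option left). Eliminate 4 elsewhere: J, M.
So 6 goes to M.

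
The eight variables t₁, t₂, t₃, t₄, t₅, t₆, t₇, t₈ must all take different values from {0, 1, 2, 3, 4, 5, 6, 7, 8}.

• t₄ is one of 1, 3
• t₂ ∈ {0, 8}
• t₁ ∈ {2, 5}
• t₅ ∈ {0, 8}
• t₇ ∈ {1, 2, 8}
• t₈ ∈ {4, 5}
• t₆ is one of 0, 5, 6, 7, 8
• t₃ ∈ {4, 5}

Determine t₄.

t₂ and t₅ share exactly the 2 values {0, 8}; by pigeonhole those values go to them, so strike 0, 8 from t₆, t₇.
t₃ and t₈ between them cover only {4, 5} — a naked pair. Remove those values from t₁, t₆.
That leaves t₁ = 2. Strike 2 from t₇.
That leaves t₇ = 1. Strike 1 from t₄.
So t₄ = 3.

3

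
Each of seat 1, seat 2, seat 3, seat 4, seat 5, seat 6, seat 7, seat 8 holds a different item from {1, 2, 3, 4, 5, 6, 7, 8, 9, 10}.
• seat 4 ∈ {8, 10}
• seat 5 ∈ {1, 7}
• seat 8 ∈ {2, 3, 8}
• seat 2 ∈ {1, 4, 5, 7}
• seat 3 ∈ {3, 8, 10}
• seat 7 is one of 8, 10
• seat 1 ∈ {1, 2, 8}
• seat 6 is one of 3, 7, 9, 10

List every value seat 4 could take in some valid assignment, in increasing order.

8, 10

seat 4 and seat 7 share exactly the 2 values {8, 10}; by pigeonhole those values go to them, so strike 8, 10 from seat 1, seat 3, seat 6, seat 8.
seat 3 must be 3 (only option left). Remove 3 from seat 6, seat 8.
seat 8 has just one choice, so seat 8 = 2. Remove 2 from seat 1.
seat 1 must be 1 (only option left). Eliminate 1 elsewhere: seat 2, seat 5.
seat 5 must be 7 (only option left). Strike 7 from seat 2, seat 6.
seat 6 must be 9 (only option left).
No further eliminations apply; seat 4 can still be any of 8, 10.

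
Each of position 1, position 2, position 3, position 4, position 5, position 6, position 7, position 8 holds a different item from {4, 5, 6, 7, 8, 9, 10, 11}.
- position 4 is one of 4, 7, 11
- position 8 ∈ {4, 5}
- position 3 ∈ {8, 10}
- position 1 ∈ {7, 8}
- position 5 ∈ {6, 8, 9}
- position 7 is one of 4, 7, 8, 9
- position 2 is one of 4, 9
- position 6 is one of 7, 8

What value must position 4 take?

11

The 8 variables together cover exactly {4, 5, 6, 7, 8, 9, 10, 11} — 8 values for 8 variables — and 5 appears only in position 8's list, so position 8 = 5.
The 7 still-open variables together cover exactly {4, 6, 7, 8, 9, 10, 11} — 7 values for 7 variables — and 6 appears only in position 5's list, so position 5 = 6.
The 6 still-open variables draw from only 6 values {4, 7, 8, 9, 10, 11}, so each is used; only position 3 can be 10, hence position 3 = 10.
The 5 still-open variables together cover exactly {4, 7, 8, 9, 11} — 5 values for 5 variables — and 11 appears only in position 4's list, so position 4 = 11.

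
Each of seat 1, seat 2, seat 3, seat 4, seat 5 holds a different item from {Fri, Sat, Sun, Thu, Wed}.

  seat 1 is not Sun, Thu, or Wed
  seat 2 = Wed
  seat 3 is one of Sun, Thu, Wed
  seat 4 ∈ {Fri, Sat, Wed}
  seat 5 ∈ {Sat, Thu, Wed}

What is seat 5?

seat 2's domain is down to {Wed}, so seat 2 = Wed. Eliminate Wed elsewhere: seat 3, seat 4, seat 5.
The 4 still-open variables together cover exactly {Fri, Sat, Sun, Thu} — 4 values for 4 variables — and Sun appears only in seat 3's list, so seat 3 = Sun.
The 3 still-open variables together cover exactly {Fri, Sat, Thu} — 3 values for 3 variables — and Thu appears only in seat 5's list, so seat 5 = Thu.

Thu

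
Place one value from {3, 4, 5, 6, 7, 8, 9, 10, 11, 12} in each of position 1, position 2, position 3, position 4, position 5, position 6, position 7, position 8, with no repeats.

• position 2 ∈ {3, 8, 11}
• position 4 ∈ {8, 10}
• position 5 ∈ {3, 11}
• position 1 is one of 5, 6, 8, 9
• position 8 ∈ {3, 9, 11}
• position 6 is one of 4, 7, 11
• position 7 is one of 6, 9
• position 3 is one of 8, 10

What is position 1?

5

position 3 and position 4 share exactly the 2 values {8, 10}; by pigeonhole those values go to them, so strike 8, 10 from position 1, position 2.
position 2 and position 5 between them cover only {3, 11} — a naked pair. Remove those values from position 6, position 8.
That leaves position 8 = 9. So position 1, position 7 can't be 9.
That leaves position 7 = 6. Remove 6 from position 1.
So position 1 = 5.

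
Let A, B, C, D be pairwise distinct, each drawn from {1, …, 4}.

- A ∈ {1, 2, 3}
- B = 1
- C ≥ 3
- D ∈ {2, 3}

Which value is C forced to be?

4

B has just one choice, so B = 1. Strike 1 from A.
Among the 3 still-open variables, 4 fits only C (and all 3 values in {2, 3, 4} must be used), so C = 4.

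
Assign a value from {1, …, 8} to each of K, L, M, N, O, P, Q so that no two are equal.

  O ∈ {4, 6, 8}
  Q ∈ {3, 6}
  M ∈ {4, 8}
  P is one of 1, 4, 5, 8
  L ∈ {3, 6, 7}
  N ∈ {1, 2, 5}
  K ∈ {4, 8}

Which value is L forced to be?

The 2 variables K and M are confined to {4, 8}, which locks those values in; drop them from O, P.
O must be 6 (only option left). Strike 6 from L, Q.
Q has just one choice, so Q = 3. Eliminate 3 elsewhere: L.
So L = 7.

7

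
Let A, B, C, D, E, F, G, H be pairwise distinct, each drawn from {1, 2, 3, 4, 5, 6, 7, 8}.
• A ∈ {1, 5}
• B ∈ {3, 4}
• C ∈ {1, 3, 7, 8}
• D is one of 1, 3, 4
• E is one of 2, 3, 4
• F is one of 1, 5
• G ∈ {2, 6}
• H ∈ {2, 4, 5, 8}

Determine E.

The 8 variables together cover exactly {1, 2, 3, 4, 5, 6, 7, 8} — 8 values for 8 variables — and 6 appears only in G's list, so G = 6.
The 7 still-open variables together cover exactly {1, 2, 3, 4, 5, 7, 8} — 7 values for 7 variables — and 7 appears only in C's list, so C = 7.
The 6 still-open variables together cover exactly {1, 2, 3, 4, 5, 8} — 6 values for 6 variables — and 8 appears only in H's list, so H = 8.
The 5 still-open variables together cover exactly {1, 2, 3, 4, 5} — 5 values for 5 variables — and 2 appears only in E's list, so E = 2.

2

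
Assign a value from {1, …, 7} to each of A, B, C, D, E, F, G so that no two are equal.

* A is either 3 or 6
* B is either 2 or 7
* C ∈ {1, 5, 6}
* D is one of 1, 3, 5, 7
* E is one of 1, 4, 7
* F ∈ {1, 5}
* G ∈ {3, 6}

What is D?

The 7 variables together cover exactly {1, 2, 3, 4, 5, 6, 7} — 7 values for 7 variables — and 2 appears only in B's list, so B = 2.
The 6 still-open variables together cover exactly {1, 3, 4, 5, 6, 7} — 6 values for 6 variables — and 4 appears only in E's list, so E = 4.
The 5 still-open variables together cover exactly {1, 3, 5, 6, 7} — 5 values for 5 variables — and 7 appears only in D's list, so D = 7.

7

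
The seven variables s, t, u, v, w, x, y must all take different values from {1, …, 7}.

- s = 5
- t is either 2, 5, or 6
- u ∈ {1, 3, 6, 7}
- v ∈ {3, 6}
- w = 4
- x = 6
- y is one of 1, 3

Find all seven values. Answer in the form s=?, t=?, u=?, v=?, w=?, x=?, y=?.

s has just one choice, so s = 5. Eliminate 5 elsewhere: t.
w has just one choice, so w = 4.
That leaves x = 6. Eliminate 6 elsewhere: t, u, v.
That leaves t = 2.
v has just one choice, so v = 3. Remove 3 from u, y.
y must be 1 (only option left). Strike 1 from u.
u must be 7 (only option left).

s=5, t=2, u=7, v=3, w=4, x=6, y=1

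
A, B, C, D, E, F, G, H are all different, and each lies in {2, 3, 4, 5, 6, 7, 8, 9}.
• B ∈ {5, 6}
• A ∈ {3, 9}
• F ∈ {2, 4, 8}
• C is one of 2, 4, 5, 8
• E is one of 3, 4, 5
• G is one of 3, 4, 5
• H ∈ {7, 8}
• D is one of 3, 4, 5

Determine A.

The 8 variables draw from only 8 values {2, 3, 4, 5, 6, 7, 8, 9}, so each is used; only B can be 6, hence B = 6.
The 7 still-open variables draw from only 7 values {2, 3, 4, 5, 7, 8, 9}, so each is used; only H can be 7, hence H = 7.
The 6 still-open variables together cover exactly {2, 3, 4, 5, 8, 9} — 6 values for 6 variables — and 9 appears only in A's list, so A = 9.

9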